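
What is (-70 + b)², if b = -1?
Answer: 5041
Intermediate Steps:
(-70 + b)² = (-70 - 1)² = (-71)² = 5041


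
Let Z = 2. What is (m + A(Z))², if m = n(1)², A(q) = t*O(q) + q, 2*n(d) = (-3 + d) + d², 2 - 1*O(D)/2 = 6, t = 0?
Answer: 81/16 ≈ 5.0625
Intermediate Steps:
O(D) = -8 (O(D) = 4 - 2*6 = 4 - 12 = -8)
n(d) = -3/2 + d/2 + d²/2 (n(d) = ((-3 + d) + d²)/2 = (-3 + d + d²)/2 = -3/2 + d/2 + d²/2)
A(q) = q (A(q) = 0*(-8) + q = 0 + q = q)
m = ¼ (m = (-3/2 + (½)*1 + (½)*1²)² = (-3/2 + ½ + (½)*1)² = (-3/2 + ½ + ½)² = (-½)² = ¼ ≈ 0.25000)
(m + A(Z))² = (¼ + 2)² = (9/4)² = 81/16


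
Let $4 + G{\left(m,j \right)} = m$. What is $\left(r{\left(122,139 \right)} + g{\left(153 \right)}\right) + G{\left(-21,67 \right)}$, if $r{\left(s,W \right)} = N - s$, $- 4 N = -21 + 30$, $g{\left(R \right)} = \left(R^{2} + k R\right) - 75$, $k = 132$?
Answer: $\frac{173523}{4} \approx 43381.0$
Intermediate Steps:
$g{\left(R \right)} = -75 + R^{2} + 132 R$ ($g{\left(R \right)} = \left(R^{2} + 132 R\right) - 75 = -75 + R^{2} + 132 R$)
$G{\left(m,j \right)} = -4 + m$
$N = - \frac{9}{4}$ ($N = - \frac{-21 + 30}{4} = \left(- \frac{1}{4}\right) 9 = - \frac{9}{4} \approx -2.25$)
$r{\left(s,W \right)} = - \frac{9}{4} - s$
$\left(r{\left(122,139 \right)} + g{\left(153 \right)}\right) + G{\left(-21,67 \right)} = \left(\left(- \frac{9}{4} - 122\right) + \left(-75 + 153^{2} + 132 \cdot 153\right)\right) - 25 = \left(\left(- \frac{9}{4} - 122\right) + \left(-75 + 23409 + 20196\right)\right) - 25 = \left(- \frac{497}{4} + 43530\right) - 25 = \frac{173623}{4} - 25 = \frac{173523}{4}$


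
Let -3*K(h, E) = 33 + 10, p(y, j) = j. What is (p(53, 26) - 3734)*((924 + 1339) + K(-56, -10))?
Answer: -8338056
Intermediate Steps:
K(h, E) = -43/3 (K(h, E) = -(33 + 10)/3 = -1/3*43 = -43/3)
(p(53, 26) - 3734)*((924 + 1339) + K(-56, -10)) = (26 - 3734)*((924 + 1339) - 43/3) = -3708*(2263 - 43/3) = -3708*6746/3 = -8338056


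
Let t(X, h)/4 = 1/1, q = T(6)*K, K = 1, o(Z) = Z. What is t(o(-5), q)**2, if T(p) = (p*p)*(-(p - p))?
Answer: 16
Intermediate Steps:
T(p) = 0 (T(p) = p**2*(-1*0) = p**2*0 = 0)
q = 0 (q = 0*1 = 0)
t(X, h) = 4 (t(X, h) = 4/1 = 4*1 = 4)
t(o(-5), q)**2 = 4**2 = 16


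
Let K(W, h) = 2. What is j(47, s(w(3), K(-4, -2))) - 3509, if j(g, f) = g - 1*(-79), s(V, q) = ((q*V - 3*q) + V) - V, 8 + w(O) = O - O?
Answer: -3383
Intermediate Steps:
w(O) = -8 (w(O) = -8 + (O - O) = -8 + 0 = -8)
s(V, q) = -3*q + V*q (s(V, q) = ((V*q - 3*q) + V) - V = ((-3*q + V*q) + V) - V = (V - 3*q + V*q) - V = -3*q + V*q)
j(g, f) = 79 + g (j(g, f) = g + 79 = 79 + g)
j(47, s(w(3), K(-4, -2))) - 3509 = (79 + 47) - 3509 = 126 - 3509 = -3383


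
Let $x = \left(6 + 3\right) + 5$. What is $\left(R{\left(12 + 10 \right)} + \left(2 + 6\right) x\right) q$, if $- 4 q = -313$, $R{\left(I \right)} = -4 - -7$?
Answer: $\frac{35995}{4} \approx 8998.8$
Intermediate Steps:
$R{\left(I \right)} = 3$ ($R{\left(I \right)} = -4 + 7 = 3$)
$q = \frac{313}{4}$ ($q = \left(- \frac{1}{4}\right) \left(-313\right) = \frac{313}{4} \approx 78.25$)
$x = 14$ ($x = 9 + 5 = 14$)
$\left(R{\left(12 + 10 \right)} + \left(2 + 6\right) x\right) q = \left(3 + \left(2 + 6\right) 14\right) \frac{313}{4} = \left(3 + 8 \cdot 14\right) \frac{313}{4} = \left(3 + 112\right) \frac{313}{4} = 115 \cdot \frac{313}{4} = \frac{35995}{4}$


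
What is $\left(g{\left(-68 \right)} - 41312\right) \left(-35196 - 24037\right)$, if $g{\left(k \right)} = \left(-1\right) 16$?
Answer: $2447981424$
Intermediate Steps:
$g{\left(k \right)} = -16$
$\left(g{\left(-68 \right)} - 41312\right) \left(-35196 - 24037\right) = \left(-16 - 41312\right) \left(-35196 - 24037\right) = \left(-41328\right) \left(-59233\right) = 2447981424$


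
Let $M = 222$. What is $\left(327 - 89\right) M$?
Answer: $52836$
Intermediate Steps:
$\left(327 - 89\right) M = \left(327 - 89\right) 222 = 238 \cdot 222 = 52836$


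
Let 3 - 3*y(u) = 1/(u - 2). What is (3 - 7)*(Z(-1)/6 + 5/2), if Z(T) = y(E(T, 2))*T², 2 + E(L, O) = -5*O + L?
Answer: -1442/135 ≈ -10.681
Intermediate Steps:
E(L, O) = -2 + L - 5*O (E(L, O) = -2 + (-5*O + L) = -2 + (L - 5*O) = -2 + L - 5*O)
y(u) = 1 - 1/(3*(-2 + u)) (y(u) = 1 - 1/(3*(u - 2)) = 1 - 1/(3*(-2 + u)))
Z(T) = T²*(-43/3 + T)/(-14 + T) (Z(T) = ((-7/3 + (-2 + T - 5*2))/(-2 + (-2 + T - 5*2)))*T² = ((-7/3 + (-2 + T - 10))/(-2 + (-2 + T - 10)))*T² = ((-7/3 + (-12 + T))/(-2 + (-12 + T)))*T² = ((-43/3 + T)/(-14 + T))*T² = T²*(-43/3 + T)/(-14 + T))
(3 - 7)*(Z(-1)/6 + 5/2) = (3 - 7)*(((-1)²*(-43/3 - 1)/(-14 - 1))/6 + 5/2) = -4*((1*(-46/3)/(-15))*(⅙) + 5*(½)) = -4*((1*(-1/15)*(-46/3))*(⅙) + 5/2) = -4*((46/45)*(⅙) + 5/2) = -4*(23/135 + 5/2) = -4*721/270 = -1442/135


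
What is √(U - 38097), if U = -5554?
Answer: I*√43651 ≈ 208.93*I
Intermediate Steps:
√(U - 38097) = √(-5554 - 38097) = √(-43651) = I*√43651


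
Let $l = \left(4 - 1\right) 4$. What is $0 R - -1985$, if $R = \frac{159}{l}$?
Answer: $1985$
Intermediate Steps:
$l = 12$ ($l = 3 \cdot 4 = 12$)
$R = \frac{53}{4}$ ($R = \frac{159}{12} = 159 \cdot \frac{1}{12} = \frac{53}{4} \approx 13.25$)
$0 R - -1985 = 0 \cdot \frac{53}{4} - -1985 = 0 + 1985 = 1985$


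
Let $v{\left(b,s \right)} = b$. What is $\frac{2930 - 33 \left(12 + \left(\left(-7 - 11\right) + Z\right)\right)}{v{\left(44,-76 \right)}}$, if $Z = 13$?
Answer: $\frac{2699}{44} \approx 61.341$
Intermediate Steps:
$\frac{2930 - 33 \left(12 + \left(\left(-7 - 11\right) + Z\right)\right)}{v{\left(44,-76 \right)}} = \frac{2930 - 33 \left(12 + \left(\left(-7 - 11\right) + 13\right)\right)}{44} = \left(2930 - 33 \left(12 + \left(-18 + 13\right)\right)\right) \frac{1}{44} = \left(2930 - 33 \left(12 - 5\right)\right) \frac{1}{44} = \left(2930 - 231\right) \frac{1}{44} = 2699 \cdot \frac{1}{44} = \frac{2699}{44}$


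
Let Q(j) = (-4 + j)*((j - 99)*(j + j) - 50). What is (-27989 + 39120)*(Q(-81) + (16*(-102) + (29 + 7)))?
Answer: -27559754926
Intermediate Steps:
Q(j) = (-50 + 2*j*(-99 + j))*(-4 + j) (Q(j) = (-4 + j)*((-99 + j)*(2*j) - 50) = (-4 + j)*(2*j*(-99 + j) - 50) = (-4 + j)*(-50 + 2*j*(-99 + j)) = (-50 + 2*j*(-99 + j))*(-4 + j))
(-27989 + 39120)*(Q(-81) + (16*(-102) + (29 + 7))) = (-27989 + 39120)*((200 - 206*(-81)**2 + 2*(-81)**3 + 742*(-81)) + (16*(-102) + (29 + 7))) = 11131*((200 - 206*6561 + 2*(-531441) - 60102) + (-1632 + 36)) = 11131*((200 - 1351566 - 1062882 - 60102) - 1596) = 11131*(-2474350 - 1596) = 11131*(-2475946) = -27559754926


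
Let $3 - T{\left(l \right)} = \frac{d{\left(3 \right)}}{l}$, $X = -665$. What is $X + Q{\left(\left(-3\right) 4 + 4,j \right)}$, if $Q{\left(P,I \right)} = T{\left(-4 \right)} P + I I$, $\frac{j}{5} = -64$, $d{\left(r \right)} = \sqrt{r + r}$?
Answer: $101711 - 2 \sqrt{6} \approx 1.0171 \cdot 10^{5}$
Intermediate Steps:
$d{\left(r \right)} = \sqrt{2} \sqrt{r}$ ($d{\left(r \right)} = \sqrt{2 r} = \sqrt{2} \sqrt{r}$)
$j = -320$ ($j = 5 \left(-64\right) = -320$)
$T{\left(l \right)} = 3 - \frac{\sqrt{6}}{l}$ ($T{\left(l \right)} = 3 - \frac{\sqrt{2} \sqrt{3}}{l} = 3 - \frac{\sqrt{6}}{l}$)
$Q{\left(P,I \right)} = I^{2} + P \left(3 + \frac{\sqrt{6}}{4}\right)$ ($Q{\left(P,I \right)} = \left(3 - \frac{\sqrt{6}}{-4}\right) P + I I = \left(3 - \sqrt{6} \left(- \frac{1}{4}\right)\right) P + I^{2} = \left(3 + \frac{\sqrt{6}}{4}\right) P + I^{2} = P \left(3 + \frac{\sqrt{6}}{4}\right) + I^{2} = I^{2} + P \left(3 + \frac{\sqrt{6}}{4}\right)$)
$X + Q{\left(\left(-3\right) 4 + 4,j \right)} = -665 + \left(\left(-320\right)^{2} + \frac{\left(\left(-3\right) 4 + 4\right) \left(12 + \sqrt{6}\right)}{4}\right) = -665 + \left(102400 + \frac{\left(-12 + 4\right) \left(12 + \sqrt{6}\right)}{4}\right) = -665 + \left(102400 + \frac{1}{4} \left(-8\right) \left(12 + \sqrt{6}\right)\right) = -665 + \left(102400 - \left(24 + 2 \sqrt{6}\right)\right) = -665 + \left(102376 - 2 \sqrt{6}\right) = 101711 - 2 \sqrt{6}$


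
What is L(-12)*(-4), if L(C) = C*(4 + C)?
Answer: -384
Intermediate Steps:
L(-12)*(-4) = -12*(4 - 12)*(-4) = -12*(-8)*(-4) = 96*(-4) = -384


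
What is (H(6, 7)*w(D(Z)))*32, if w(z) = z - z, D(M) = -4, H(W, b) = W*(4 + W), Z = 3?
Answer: 0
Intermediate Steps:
w(z) = 0
(H(6, 7)*w(D(Z)))*32 = ((6*(4 + 6))*0)*32 = ((6*10)*0)*32 = (60*0)*32 = 0*32 = 0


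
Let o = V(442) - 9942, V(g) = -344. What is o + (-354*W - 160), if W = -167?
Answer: 48672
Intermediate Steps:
o = -10286 (o = -344 - 9942 = -10286)
o + (-354*W - 160) = -10286 + (-354*(-167) - 160) = -10286 + (59118 - 160) = -10286 + 58958 = 48672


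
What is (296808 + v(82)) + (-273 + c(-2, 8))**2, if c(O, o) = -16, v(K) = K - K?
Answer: 380329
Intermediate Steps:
v(K) = 0
(296808 + v(82)) + (-273 + c(-2, 8))**2 = (296808 + 0) + (-273 - 16)**2 = 296808 + (-289)**2 = 296808 + 83521 = 380329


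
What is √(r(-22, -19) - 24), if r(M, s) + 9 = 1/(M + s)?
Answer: I*√55514/41 ≈ 5.7467*I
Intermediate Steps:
r(M, s) = -9 + 1/(M + s)
√(r(-22, -19) - 24) = √((1 - 9*(-22) - 9*(-19))/(-22 - 19) - 24) = √((1 + 198 + 171)/(-41) - 24) = √(-1/41*370 - 24) = √(-370/41 - 24) = √(-1354/41) = I*√55514/41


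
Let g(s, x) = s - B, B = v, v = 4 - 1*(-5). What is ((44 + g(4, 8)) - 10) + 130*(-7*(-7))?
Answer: 6399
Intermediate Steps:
v = 9 (v = 4 + 5 = 9)
B = 9
g(s, x) = -9 + s (g(s, x) = s - 1*9 = s - 9 = -9 + s)
((44 + g(4, 8)) - 10) + 130*(-7*(-7)) = ((44 + (-9 + 4)) - 10) + 130*(-7*(-7)) = ((44 - 5) - 10) + 130*49 = (39 - 10) + 6370 = 29 + 6370 = 6399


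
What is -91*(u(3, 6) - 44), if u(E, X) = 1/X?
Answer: 23933/6 ≈ 3988.8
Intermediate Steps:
-91*(u(3, 6) - 44) = -91*(1/6 - 44) = -91*(-263/6) = 23933/6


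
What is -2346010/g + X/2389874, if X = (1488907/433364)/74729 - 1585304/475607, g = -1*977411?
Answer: 86356463959796403884896491655/35978451430873197564610639688 ≈ 2.4002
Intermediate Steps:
g = -977411
X = -51339137356608675/15402465328122092 (X = (1488907*(1/433364))*(1/74729) - 1585304*1/475607 = (1488907/433364)*(1/74729) - 1585304/475607 = 1488907/32384858356 - 1585304/475607 = -51339137356608675/15402465328122092 ≈ -3.3332)
-2346010/g + X/2389874 = -2346010/(-977411) - 51339137356608675/15402465328122092/2389874 = -2346010*(-1/977411) - 51339137356608675/15402465328122092*1/2389874 = 2346010/977411 - 51339137356608675/36809951423580456496408 = 86356463959796403884896491655/35978451430873197564610639688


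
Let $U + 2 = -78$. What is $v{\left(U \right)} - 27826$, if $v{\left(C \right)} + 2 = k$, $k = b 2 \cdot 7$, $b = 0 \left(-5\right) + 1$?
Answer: $-27814$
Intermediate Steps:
$b = 1$ ($b = 0 + 1 = 1$)
$U = -80$ ($U = -2 - 78 = -80$)
$k = 14$ ($k = 1 \cdot 2 \cdot 7 = 2 \cdot 7 = 14$)
$v{\left(C \right)} = 12$ ($v{\left(C \right)} = -2 + 14 = 12$)
$v{\left(U \right)} - 27826 = 12 - 27826 = -27814$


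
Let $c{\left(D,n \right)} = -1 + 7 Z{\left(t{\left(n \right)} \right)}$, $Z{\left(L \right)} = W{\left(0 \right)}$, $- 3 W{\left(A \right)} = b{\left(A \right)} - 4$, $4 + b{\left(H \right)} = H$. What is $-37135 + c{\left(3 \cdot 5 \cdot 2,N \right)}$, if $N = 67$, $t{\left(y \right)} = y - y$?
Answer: $- \frac{111352}{3} \approx -37117.0$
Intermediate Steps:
$t{\left(y \right)} = 0$
$b{\left(H \right)} = -4 + H$
$W{\left(A \right)} = \frac{8}{3} - \frac{A}{3}$ ($W{\left(A \right)} = - \frac{\left(-4 + A\right) - 4}{3} = - \frac{-8 + A}{3} = \frac{8}{3} - \frac{A}{3}$)
$Z{\left(L \right)} = \frac{8}{3}$ ($Z{\left(L \right)} = \frac{8}{3} - 0 = \frac{8}{3} + 0 = \frac{8}{3}$)
$c{\left(D,n \right)} = \frac{53}{3}$ ($c{\left(D,n \right)} = -1 + 7 \cdot \frac{8}{3} = -1 + \frac{56}{3} = \frac{53}{3}$)
$-37135 + c{\left(3 \cdot 5 \cdot 2,N \right)} = -37135 + \frac{53}{3} = - \frac{111352}{3}$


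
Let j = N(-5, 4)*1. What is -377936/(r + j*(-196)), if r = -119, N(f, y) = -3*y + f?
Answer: -377936/3213 ≈ -117.63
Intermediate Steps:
N(f, y) = f - 3*y
j = -17 (j = (-5 - 3*4)*1 = (-5 - 12)*1 = -17*1 = -17)
-377936/(r + j*(-196)) = -377936/(-119 - 17*(-196)) = -377936/(-119 + 3332) = -377936/3213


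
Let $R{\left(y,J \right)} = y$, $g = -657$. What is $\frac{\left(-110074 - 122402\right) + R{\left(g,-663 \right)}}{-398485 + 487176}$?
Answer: $- \frac{233133}{88691} \approx -2.6286$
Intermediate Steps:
$\frac{\left(-110074 - 122402\right) + R{\left(g,-663 \right)}}{-398485 + 487176} = \frac{\left(-110074 - 122402\right) - 657}{-398485 + 487176} = \frac{\left(-110074 - 122402\right) - 657}{88691} = \left(-232476 - 657\right) \frac{1}{88691} = \left(-233133\right) \frac{1}{88691} = - \frac{233133}{88691}$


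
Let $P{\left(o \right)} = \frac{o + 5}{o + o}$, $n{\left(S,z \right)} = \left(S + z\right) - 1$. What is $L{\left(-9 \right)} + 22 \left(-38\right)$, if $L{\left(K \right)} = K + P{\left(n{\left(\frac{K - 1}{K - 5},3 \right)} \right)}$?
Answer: $- \frac{16028}{19} \approx -843.58$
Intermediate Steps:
$n{\left(S,z \right)} = -1 + S + z$
$P{\left(o \right)} = \frac{5 + o}{2 o}$
$L{\left(K \right)} = K + \frac{7 + \frac{-1 + K}{-5 + K}}{2 \left(2 + \frac{-1 + K}{-5 + K}\right)}$ ($L{\left(K \right)} = K + \frac{5 + \left(-1 + \frac{K - 1}{K - 5} + 3\right)}{2 \left(-1 + \frac{K - 1}{K - 5} + 3\right)} = K + \frac{5 + \left(-1 + \frac{-1 + K}{-5 + K} + 3\right)}{2 \left(-1 + \frac{-1 + K}{-5 + K} + 3\right)} = K + \frac{5 + \left(2 + \frac{-1 + K}{-5 + K}\right)}{2 \left(2 + \frac{-1 + K}{-5 + K}\right)} = K + \frac{7 + \frac{-1 + K}{-5 + K}}{2 \left(2 + \frac{-1 + K}{-5 + K}\right)}$)
$L{\left(-9 \right)} + 22 \left(-38\right) = \frac{-18 - -63 + 3 \left(-9\right)^{2}}{-11 + 3 \left(-9\right)} + 22 \left(-38\right) = \frac{-18 + 63 + 3 \cdot 81}{-11 - 27} - 836 = \frac{-18 + 63 + 243}{-38} - 836 = \left(- \frac{1}{38}\right) 288 - 836 = - \frac{144}{19} - 836 = - \frac{16028}{19}$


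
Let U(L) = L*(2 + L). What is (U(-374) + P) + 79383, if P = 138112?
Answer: 356623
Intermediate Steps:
(U(-374) + P) + 79383 = (-374*(2 - 374) + 138112) + 79383 = (-374*(-372) + 138112) + 79383 = (139128 + 138112) + 79383 = 277240 + 79383 = 356623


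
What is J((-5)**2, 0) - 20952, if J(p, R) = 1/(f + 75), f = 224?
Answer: -6264647/299 ≈ -20952.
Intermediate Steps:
J(p, R) = 1/299 (J(p, R) = 1/(224 + 75) = 1/299)
J((-5)**2, 0) - 20952 = 1/299 - 20952 = -6264647/299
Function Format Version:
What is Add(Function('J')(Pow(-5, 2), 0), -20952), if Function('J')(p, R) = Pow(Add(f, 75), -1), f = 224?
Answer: Rational(-6264647, 299) ≈ -20952.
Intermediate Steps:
Function('J')(p, R) = Rational(1, 299) (Function('J')(p, R) = Pow(Add(224, 75), -1) = Pow(299, -1) = Rational(1, 299))
Add(Function('J')(Pow(-5, 2), 0), -20952) = Add(Rational(1, 299), -20952) = Rational(-6264647, 299)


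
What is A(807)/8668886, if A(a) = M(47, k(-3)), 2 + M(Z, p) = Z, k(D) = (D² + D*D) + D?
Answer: 45/8668886 ≈ 5.1910e-6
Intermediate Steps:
k(D) = D + 2*D² (k(D) = (D² + D²) + D = 2*D² + D = D + 2*D²)
M(Z, p) = -2 + Z
A(a) = 45 (A(a) = -2 + 47 = 45)
A(807)/8668886 = 45/8668886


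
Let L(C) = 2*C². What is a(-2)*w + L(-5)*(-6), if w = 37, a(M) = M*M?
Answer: -152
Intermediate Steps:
a(M) = M²
a(-2)*w + L(-5)*(-6) = (-2)²*37 + (2*(-5)²)*(-6) = 4*37 + (2*25)*(-6) = 148 + 50*(-6) = 148 - 300 = -152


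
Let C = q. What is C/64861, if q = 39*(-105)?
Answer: -4095/64861 ≈ -0.063135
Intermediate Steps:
q = -4095
C = -4095
C/64861 = -4095/64861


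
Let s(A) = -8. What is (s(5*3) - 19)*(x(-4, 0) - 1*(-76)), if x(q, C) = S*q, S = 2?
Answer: -1836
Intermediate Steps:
x(q, C) = 2*q
(s(5*3) - 19)*(x(-4, 0) - 1*(-76)) = (-8 - 19)*(2*(-4) - 1*(-76)) = -27*(-8 + 76) = -27*68 = -1836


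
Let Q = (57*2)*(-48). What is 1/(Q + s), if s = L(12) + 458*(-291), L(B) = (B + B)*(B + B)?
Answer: -1/138174 ≈ -7.2372e-6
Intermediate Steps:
L(B) = 4*B**2 (L(B) = (2*B)*(2*B) = 4*B**2)
s = -132702 (s = 4*12**2 + 458*(-291) = 4*144 - 133278 = 576 - 133278 = -132702)
Q = -5472 (Q = 114*(-48) = -5472)
1/(Q + s) = 1/(-5472 - 132702) = 1/(-138174) = -1/138174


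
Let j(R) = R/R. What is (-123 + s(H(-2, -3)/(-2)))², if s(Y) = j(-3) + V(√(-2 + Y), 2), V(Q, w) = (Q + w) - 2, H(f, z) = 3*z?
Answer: (244 - √10)²/4 ≈ 14501.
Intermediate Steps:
j(R) = 1
V(Q, w) = -2 + Q + w
s(Y) = 1 + √(-2 + Y) (s(Y) = 1 + (-2 + √(-2 + Y) + 2) = 1 + √(-2 + Y))
(-123 + s(H(-2, -3)/(-2)))² = (-123 + (1 + √(-2 + (3*(-3))/(-2))))² = (-123 + (1 + √(-2 - 9*(-½))))² = (-123 + (1 + √(-2 + 9/2)))² = (-123 + (1 + √(5/2)))² = (-123 + (1 + √10/2))² = (-122 + √10/2)²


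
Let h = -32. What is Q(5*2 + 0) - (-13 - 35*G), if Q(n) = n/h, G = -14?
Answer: -7637/16 ≈ -477.31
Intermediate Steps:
Q(n) = -n/32 (Q(n) = n/(-32) = n*(-1/32) = -n/32)
Q(5*2 + 0) - (-13 - 35*G) = -(5*2 + 0)/32 - (-13 - 35*(-14)) = -(10 + 0)/32 - (-13 + 490) = -1/32*10 - 1*477 = -5/16 - 477 = -7637/16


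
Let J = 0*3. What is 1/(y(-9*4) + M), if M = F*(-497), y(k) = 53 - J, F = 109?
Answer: -1/54120 ≈ -1.8477e-5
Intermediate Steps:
J = 0
y(k) = 53 (y(k) = 53 - 1*0 = 53 + 0 = 53)
M = -54173 (M = 109*(-497) = -54173)
1/(y(-9*4) + M) = 1/(53 - 54173) = 1/(-54120) = -1/54120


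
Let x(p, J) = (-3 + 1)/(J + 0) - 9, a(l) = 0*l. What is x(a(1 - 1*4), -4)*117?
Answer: -1989/2 ≈ -994.50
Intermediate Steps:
a(l) = 0
x(p, J) = -9 - 2/J (x(p, J) = -2/J - 9 = -9 - 2/J)
x(a(1 - 1*4), -4)*117 = (-9 - 2/(-4))*117 = (-9 - 2*(-1/4))*117 = (-9 + 1/2)*117 = -17/2*117 = -1989/2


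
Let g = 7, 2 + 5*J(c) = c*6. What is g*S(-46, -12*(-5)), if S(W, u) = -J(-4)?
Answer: 182/5 ≈ 36.400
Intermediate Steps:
J(c) = -⅖ + 6*c/5 (J(c) = -⅖ + (c*6)/5 = -⅖ + (6*c)/5 = -⅖ + 6*c/5)
S(W, u) = 26/5 (S(W, u) = -(-⅖ + (6/5)*(-4)) = -(-⅖ - 24/5) = -1*(-26/5) = 26/5)
g*S(-46, -12*(-5)) = 7*(26/5) = 182/5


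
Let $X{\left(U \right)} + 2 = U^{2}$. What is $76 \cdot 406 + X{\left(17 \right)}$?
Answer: $31143$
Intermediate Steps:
$X{\left(U \right)} = -2 + U^{2}$
$76 \cdot 406 + X{\left(17 \right)} = 76 \cdot 406 - \left(2 - 17^{2}\right) = 30856 + \left(-2 + 289\right) = 30856 + 287 = 31143$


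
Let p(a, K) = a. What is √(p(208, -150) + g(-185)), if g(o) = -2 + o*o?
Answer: √34431 ≈ 185.56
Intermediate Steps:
g(o) = -2 + o²
√(p(208, -150) + g(-185)) = √(208 + (-2 + (-185)²)) = √(208 + (-2 + 34225)) = √(208 + 34223) = √34431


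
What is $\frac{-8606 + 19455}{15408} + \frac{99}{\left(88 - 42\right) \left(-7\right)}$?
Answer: $\frac{983993}{2480688} \approx 0.39666$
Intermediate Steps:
$\frac{-8606 + 19455}{15408} + \frac{99}{\left(88 - 42\right) \left(-7\right)} = 10849 \cdot \frac{1}{15408} + \frac{99}{46 \left(-7\right)} = \frac{10849}{15408} + \frac{99}{-322} = \frac{10849}{15408} + 99 \left(- \frac{1}{322}\right) = \frac{10849}{15408} - \frac{99}{322} = \frac{983993}{2480688}$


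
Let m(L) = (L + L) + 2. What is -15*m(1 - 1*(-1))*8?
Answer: -720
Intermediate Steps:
m(L) = 2 + 2*L (m(L) = 2*L + 2 = 2 + 2*L)
-15*m(1 - 1*(-1))*8 = -15*(2 + 2*(1 - 1*(-1)))*8 = -15*(2 + 2*(1 + 1))*8 = -15*(2 + 2*2)*8 = -15*(2 + 4)*8 = -15*6*8 = -90*8 = -720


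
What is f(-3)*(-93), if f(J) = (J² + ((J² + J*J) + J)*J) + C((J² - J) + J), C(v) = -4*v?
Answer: 6696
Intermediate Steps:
f(J) = -3*J² + J*(J + 2*J²) (f(J) = (J² + ((J² + J*J) + J)*J) - 4*((J² - J) + J) = (J² + ((J² + J²) + J)*J) - 4*J² = (J² + (2*J² + J)*J) - 4*J² = (J² + (J + 2*J²)*J) - 4*J² = (J² + J*(J + 2*J²)) - 4*J² = -3*J² + J*(J + 2*J²))
f(-3)*(-93) = (2*(-3)²*(-1 - 3))*(-93) = (2*9*(-4))*(-93) = -72*(-93) = 6696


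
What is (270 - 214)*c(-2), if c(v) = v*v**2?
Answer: -448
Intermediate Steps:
c(v) = v**3
(270 - 214)*c(-2) = (270 - 214)*(-2)**3 = 56*(-8) = -448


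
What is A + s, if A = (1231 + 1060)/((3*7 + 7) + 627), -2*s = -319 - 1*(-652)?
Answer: -213533/1310 ≈ -163.00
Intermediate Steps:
s = -333/2 (s = -(-319 - 1*(-652))/2 = -(-319 + 652)/2 = -½*333 = -333/2 ≈ -166.50)
A = 2291/655 (A = 2291/((21 + 7) + 627) = 2291/(28 + 627) = 2291/655 ≈ 3.4977)
A + s = 2291/655 - 333/2 = -213533/1310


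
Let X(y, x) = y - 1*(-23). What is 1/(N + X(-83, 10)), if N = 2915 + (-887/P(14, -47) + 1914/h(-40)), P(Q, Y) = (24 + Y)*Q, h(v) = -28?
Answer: 161/449093 ≈ 0.00035850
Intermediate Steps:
P(Q, Y) = Q*(24 + Y)
X(y, x) = 23 + y (X(y, x) = y + 23 = 23 + y)
N = 458753/161 (N = 2915 + (-887*1/(14*(24 - 47)) + 1914/(-28)) = 2915 + (-887/(14*(-23)) + 1914*(-1/28)) = 2915 + (-887/(-322) - 957/14) = 2915 + (-887*(-1/322) - 957/14) = 2915 + (887/322 - 957/14) = 2915 - 10562/161 = 458753/161 ≈ 2849.4)
1/(N + X(-83, 10)) = 1/(458753/161 + (23 - 83)) = 1/(458753/161 - 60) = 1/(449093/161) = 161/449093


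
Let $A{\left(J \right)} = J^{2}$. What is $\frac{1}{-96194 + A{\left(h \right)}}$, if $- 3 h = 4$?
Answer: $- \frac{9}{865730} \approx -1.0396 \cdot 10^{-5}$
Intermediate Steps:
$h = - \frac{4}{3}$ ($h = \left(- \frac{1}{3}\right) 4 = - \frac{4}{3} \approx -1.3333$)
$\frac{1}{-96194 + A{\left(h \right)}} = \frac{1}{-96194 + \left(- \frac{4}{3}\right)^{2}} = \frac{1}{-96194 + \frac{16}{9}} = \frac{1}{- \frac{865730}{9}} = - \frac{9}{865730}$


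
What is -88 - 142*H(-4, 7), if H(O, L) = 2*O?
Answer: 1048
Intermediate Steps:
-88 - 142*H(-4, 7) = -88 - 284*(-4) = -88 - 142*(-8) = -88 + 1136 = 1048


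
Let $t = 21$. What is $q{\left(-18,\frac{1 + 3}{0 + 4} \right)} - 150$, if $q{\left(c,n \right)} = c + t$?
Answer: $-147$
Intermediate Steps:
$q{\left(c,n \right)} = 21 + c$ ($q{\left(c,n \right)} = c + 21 = 21 + c$)
$q{\left(-18,\frac{1 + 3}{0 + 4} \right)} - 150 = \left(21 - 18\right) - 150 = 3 - 150 = -147$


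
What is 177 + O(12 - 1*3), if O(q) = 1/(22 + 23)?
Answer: 7966/45 ≈ 177.02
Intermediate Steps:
O(q) = 1/45
177 + O(12 - 1*3) = 177 + 1/45 = 7966/45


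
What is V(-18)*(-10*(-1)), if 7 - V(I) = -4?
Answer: 110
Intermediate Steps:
V(I) = 11 (V(I) = 7 - 1*(-4) = 7 + 4 = 11)
V(-18)*(-10*(-1)) = 11*(-10*(-1)) = 11*10 = 110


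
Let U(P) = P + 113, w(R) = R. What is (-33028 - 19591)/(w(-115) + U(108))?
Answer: -52619/106 ≈ -496.41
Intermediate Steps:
U(P) = 113 + P
(-33028 - 19591)/(w(-115) + U(108)) = (-33028 - 19591)/(-115 + (113 + 108)) = -52619/(-115 + 221) = -52619/106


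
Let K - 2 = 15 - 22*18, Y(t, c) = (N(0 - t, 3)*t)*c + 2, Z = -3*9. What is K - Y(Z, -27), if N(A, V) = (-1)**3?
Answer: 348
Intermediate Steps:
N(A, V) = -1
Z = -27
Y(t, c) = 2 - c*t (Y(t, c) = (-t)*c + 2 = -c*t + 2 = 2 - c*t)
K = -379 (K = 2 + (15 - 22*18) = 2 + (15 - 396) = 2 - 381 = -379)
K - Y(Z, -27) = -379 - (2 - 1*(-27)*(-27)) = -379 - (2 - 729) = -379 - 1*(-727) = -379 + 727 = 348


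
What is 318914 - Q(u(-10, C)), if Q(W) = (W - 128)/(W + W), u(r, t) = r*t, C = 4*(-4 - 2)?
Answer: 9567413/30 ≈ 3.1891e+5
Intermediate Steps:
C = -24 (C = 4*(-6) = -24)
Q(W) = (-128 + W)/(2*W) (Q(W) = (-128 + W)/((2*W)) = (-128 + W)*(1/(2*W)) = (-128 + W)/(2*W))
318914 - Q(u(-10, C)) = 318914 - (-128 - 10*(-24))/(2*((-10*(-24)))) = 318914 - (-128 + 240)/(2*240) = 318914 - 112/(2*240) = 318914 - 1*7/30 = 318914 - 7/30 = 9567413/30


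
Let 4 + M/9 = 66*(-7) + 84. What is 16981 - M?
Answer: 20419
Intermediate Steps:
M = -3438 (M = -36 + 9*(66*(-7) + 84) = -36 + 9*(-462 + 84) = -36 + 9*(-378) = -36 - 3402 = -3438)
16981 - M = 16981 - 1*(-3438) = 16981 + 3438 = 20419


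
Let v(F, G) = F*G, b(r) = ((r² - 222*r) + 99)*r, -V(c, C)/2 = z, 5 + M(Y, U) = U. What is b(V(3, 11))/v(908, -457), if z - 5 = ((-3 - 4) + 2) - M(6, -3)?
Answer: 15628/103739 ≈ 0.15065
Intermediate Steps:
M(Y, U) = -5 + U
z = 8 (z = 5 + (((-3 - 4) + 2) - (-5 - 3)) = 5 + ((-7 + 2) - 1*(-8)) = 5 + (-5 + 8) = 5 + 3 = 8)
V(c, C) = -16 (V(c, C) = -2*8 = -16)
b(r) = r*(99 + r² - 222*r) (b(r) = (99 + r² - 222*r)*r = r*(99 + r² - 222*r))
b(V(3, 11))/v(908, -457) = (-16*(99 + (-16)² - 222*(-16)))/((908*(-457))) = -16*(99 + 256 + 3552)/(-414956) = -16*3907*(-1/414956) = -62512*(-1/414956) = 15628/103739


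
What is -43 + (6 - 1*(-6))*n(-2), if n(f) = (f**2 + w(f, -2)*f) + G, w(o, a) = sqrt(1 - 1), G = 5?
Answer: 65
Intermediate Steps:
w(o, a) = 0 (w(o, a) = sqrt(0) = 0)
n(f) = 5 + f**2 (n(f) = (f**2 + 0*f) + 5 = (f**2 + 0) + 5 = f**2 + 5 = 5 + f**2)
-43 + (6 - 1*(-6))*n(-2) = -43 + (6 - 1*(-6))*(5 + (-2)**2) = -43 + (6 + 6)*(5 + 4) = -43 + 12*9 = -43 + 108 = 65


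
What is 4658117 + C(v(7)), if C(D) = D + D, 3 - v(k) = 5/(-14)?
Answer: 32606866/7 ≈ 4.6581e+6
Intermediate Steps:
v(k) = 47/14 (v(k) = 3 - 5/(-14) = 3 - 5*(-1)/14 = 3 - 1*(-5/14) = 3 + 5/14 = 47/14)
C(D) = 2*D
4658117 + C(v(7)) = 4658117 + 2*(47/14) = 4658117 + 47/7 = 32606866/7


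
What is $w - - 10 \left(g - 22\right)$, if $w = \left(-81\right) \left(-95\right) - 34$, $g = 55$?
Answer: $7991$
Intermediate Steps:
$w = 7661$ ($w = 7695 - 34 = 7661$)
$w - - 10 \left(g - 22\right) = 7661 - - 10 \left(55 - 22\right) = 7661 - \left(-10\right) 33 = 7661 - -330 = 7661 + 330 = 7991$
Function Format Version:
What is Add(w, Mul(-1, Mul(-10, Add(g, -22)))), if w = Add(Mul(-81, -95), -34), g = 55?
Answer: 7991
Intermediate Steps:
w = 7661 (w = Add(7695, -34) = 7661)
Add(w, Mul(-1, Mul(-10, Add(g, -22)))) = Add(7661, Mul(-1, Mul(-10, Add(55, -22)))) = Add(7661, Mul(-1, Mul(-10, 33))) = Add(7661, Mul(-1, -330)) = Add(7661, 330) = 7991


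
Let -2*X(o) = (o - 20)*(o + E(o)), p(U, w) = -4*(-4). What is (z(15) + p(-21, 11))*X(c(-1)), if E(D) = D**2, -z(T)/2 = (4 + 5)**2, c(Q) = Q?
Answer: 0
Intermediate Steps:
z(T) = -162 (z(T) = -2*(4 + 5)**2 = -2*9**2 = -2*81 = -162)
p(U, w) = 16
X(o) = -(-20 + o)*(o + o**2)/2 (X(o) = -(o - 20)*(o + o**2)/2 = -(-20 + o)*(o + o**2)/2)
(z(15) + p(-21, 11))*X(c(-1)) = (-162 + 16)*((1/2)*(-1)*(20 - 1*(-1)**2 + 19*(-1))) = -73*(-1)*(20 - 1*1 - 19) = -73*(-1)*(20 - 1 - 19) = -73*(-1)*0 = -146*0 = 0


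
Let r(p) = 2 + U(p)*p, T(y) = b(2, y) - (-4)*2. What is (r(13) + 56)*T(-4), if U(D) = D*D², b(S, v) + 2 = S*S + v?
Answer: 171714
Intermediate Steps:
b(S, v) = -2 + v + S² (b(S, v) = -2 + (S*S + v) = -2 + (S² + v) = -2 + (v + S²) = -2 + v + S²)
T(y) = 10 + y (T(y) = (-2 + y + 2²) - (-4)*2 = (-2 + y + 4) - 1*(-8) = (2 + y) + 8 = 10 + y)
U(D) = D³
r(p) = 2 + p⁴ (r(p) = 2 + p³*p = 2 + p⁴)
(r(13) + 56)*T(-4) = ((2 + 13⁴) + 56)*(10 - 4) = ((2 + 28561) + 56)*6 = (28563 + 56)*6 = 28619*6 = 171714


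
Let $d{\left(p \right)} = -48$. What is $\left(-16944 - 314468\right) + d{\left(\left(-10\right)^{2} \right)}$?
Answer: $-331460$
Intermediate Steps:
$\left(-16944 - 314468\right) + d{\left(\left(-10\right)^{2} \right)} = \left(-16944 - 314468\right) - 48 = -331412 - 48 = -331460$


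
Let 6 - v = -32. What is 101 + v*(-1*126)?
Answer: -4687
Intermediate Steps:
v = 38 (v = 6 - 1*(-32) = 6 + 32 = 38)
101 + v*(-1*126) = 101 + 38*(-1*126) = 101 + 38*(-126) = 101 - 4788 = -4687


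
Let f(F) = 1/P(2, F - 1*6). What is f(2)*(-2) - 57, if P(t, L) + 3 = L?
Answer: -397/7 ≈ -56.714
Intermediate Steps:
P(t, L) = -3 + L
f(F) = 1/(-9 + F) (f(F) = 1/(-3 + (F - 1*6)) = 1/(-3 + (F - 6)) = 1/(-3 + (-6 + F)) = 1/(-9 + F))
f(2)*(-2) - 57 = -2/(-9 + 2) - 57 = -2/(-7) - 57 = -1/7*(-2) - 57 = 2/7 - 57 = -397/7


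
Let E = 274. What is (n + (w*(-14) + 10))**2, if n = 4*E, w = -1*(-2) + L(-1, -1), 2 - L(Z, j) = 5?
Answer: 1254400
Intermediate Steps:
L(Z, j) = -3 (L(Z, j) = 2 - 1*5 = 2 - 5 = -3)
w = -1 (w = -1*(-2) - 3 = 2 - 3 = -1)
n = 1096 (n = 4*274 = 1096)
(n + (w*(-14) + 10))**2 = (1096 + (-1*(-14) + 10))**2 = (1096 + (14 + 10))**2 = (1096 + 24)**2 = 1120**2 = 1254400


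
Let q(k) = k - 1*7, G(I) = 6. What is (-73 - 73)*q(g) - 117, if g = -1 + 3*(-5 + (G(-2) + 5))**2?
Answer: -14717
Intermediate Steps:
g = 107 (g = -1 + 3*(-5 + (6 + 5))**2 = -1 + 3*(-5 + 11)**2 = -1 + 3*6**2 = -1 + 3*36 = -1 + 108 = 107)
q(k) = -7 + k (q(k) = k - 7 = -7 + k)
(-73 - 73)*q(g) - 117 = (-73 - 73)*(-7 + 107) - 117 = -146*100 - 117 = -14600 - 117 = -14717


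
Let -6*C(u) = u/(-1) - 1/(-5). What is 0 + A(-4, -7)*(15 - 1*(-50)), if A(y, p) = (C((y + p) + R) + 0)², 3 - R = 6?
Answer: 65533/180 ≈ 364.07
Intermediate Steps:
R = -3 (R = 3 - 1*6 = 3 - 6 = -3)
C(u) = -1/30 + u/6 (C(u) = -(u/(-1) - 1/(-5))/6 = -(u*(-1) - 1*(-⅕))/6 = -(-u + ⅕)/6 = -(⅕ - u)/6 = -1/30 + u/6)
A(y, p) = (-8/15 + p/6 + y/6)² (A(y, p) = ((-1/30 + ((y + p) - 3)/6) + 0)² = ((-1/30 + ((p + y) - 3)/6) + 0)² = ((-1/30 + (-3 + p + y)/6) + 0)² = ((-1/30 + (-½ + p/6 + y/6)) + 0)² = ((-8/15 + p/6 + y/6) + 0)² = (-8/15 + p/6 + y/6)²)
0 + A(-4, -7)*(15 - 1*(-50)) = 0 + ((-16 + 5*(-7) + 5*(-4))²/900)*(15 - 1*(-50)) = 0 + ((-16 - 35 - 20)²/900)*(15 + 50) = 0 + ((1/900)*(-71)²)*65 = 0 + ((1/900)*5041)*65 = 0 + (5041/900)*65 = 0 + 65533/180 = 65533/180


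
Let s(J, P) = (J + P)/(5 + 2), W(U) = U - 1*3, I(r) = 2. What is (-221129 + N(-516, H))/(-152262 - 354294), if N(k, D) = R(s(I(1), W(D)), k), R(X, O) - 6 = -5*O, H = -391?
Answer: 218543/506556 ≈ 0.43143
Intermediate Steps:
W(U) = -3 + U (W(U) = U - 3 = -3 + U)
s(J, P) = J/7 + P/7 (s(J, P) = (J + P)/7 = (J + P)*(1/7) = J/7 + P/7)
R(X, O) = 6 - 5*O
N(k, D) = 6 - 5*k
(-221129 + N(-516, H))/(-152262 - 354294) = (-221129 + (6 - 5*(-516)))/(-152262 - 354294) = (-221129 + (6 + 2580))/(-506556) = (-221129 + 2586)*(-1/506556) = -218543*(-1/506556) = 218543/506556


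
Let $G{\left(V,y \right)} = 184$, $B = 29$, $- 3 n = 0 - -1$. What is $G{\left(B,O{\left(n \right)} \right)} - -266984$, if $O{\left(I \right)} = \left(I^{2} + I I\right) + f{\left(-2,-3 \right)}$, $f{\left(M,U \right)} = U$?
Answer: $267168$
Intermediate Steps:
$n = - \frac{1}{3}$ ($n = - \frac{0 - -1}{3} = - \frac{0 + 1}{3} = \left(- \frac{1}{3}\right) 1 = - \frac{1}{3} \approx -0.33333$)
$O{\left(I \right)} = -3 + 2 I^{2}$ ($O{\left(I \right)} = \left(I^{2} + I I\right) - 3 = \left(I^{2} + I^{2}\right) - 3 = 2 I^{2} - 3 = -3 + 2 I^{2}$)
$G{\left(B,O{\left(n \right)} \right)} - -266984 = 184 - -266984 = 184 + 266984 = 267168$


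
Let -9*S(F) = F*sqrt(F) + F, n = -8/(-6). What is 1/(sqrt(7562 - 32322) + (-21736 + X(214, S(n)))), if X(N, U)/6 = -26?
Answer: -5473/119821106 - I*sqrt(6190)/239642212 ≈ -4.5676e-5 - 3.2831e-7*I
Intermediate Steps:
n = 4/3 (n = -8*(-1/6) = 4/3 ≈ 1.3333)
S(F) = -F/9 - F**(3/2)/9 (S(F) = -(F*sqrt(F) + F)/9 = -(F**(3/2) + F)/9 = -(F + F**(3/2))/9 = -F/9 - F**(3/2)/9)
X(N, U) = -156 (X(N, U) = 6*(-26) = -156)
1/(sqrt(7562 - 32322) + (-21736 + X(214, S(n)))) = 1/(sqrt(7562 - 32322) + (-21736 - 156)) = 1/(sqrt(-24760) - 21892) = 1/(2*I*sqrt(6190) - 21892) = 1/(-21892 + 2*I*sqrt(6190))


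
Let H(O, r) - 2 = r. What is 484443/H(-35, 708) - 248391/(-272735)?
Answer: 26460183843/38728370 ≈ 683.22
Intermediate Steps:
H(O, r) = 2 + r
484443/H(-35, 708) - 248391/(-272735) = 484443/(2 + 708) - 248391/(-272735) = 484443/710 - 248391*(-1/272735) = 484443*(1/710) + 248391/272735 = 484443/710 + 248391/272735 = 26460183843/38728370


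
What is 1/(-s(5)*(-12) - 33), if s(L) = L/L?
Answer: -1/21 ≈ -0.047619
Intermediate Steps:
s(L) = 1
1/(-s(5)*(-12) - 33) = 1/(-1*1*(-12) - 33) = 1/(-1*(-12) - 33) = 1/(12 - 33) = 1/(-21) = -1/21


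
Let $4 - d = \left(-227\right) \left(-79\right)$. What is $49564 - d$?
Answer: $67493$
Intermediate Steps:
$d = -17929$ ($d = 4 - \left(-227\right) \left(-79\right) = 4 - 17933 = -17929$)
$49564 - d = 49564 - -17929 = 49564 + 17929 = 67493$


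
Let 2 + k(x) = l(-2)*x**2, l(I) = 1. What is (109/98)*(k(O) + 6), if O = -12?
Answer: 8066/49 ≈ 164.61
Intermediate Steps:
k(x) = -2 + x**2 (k(x) = -2 + 1*x**2 = -2 + x**2)
(109/98)*(k(O) + 6) = (109/98)*((-2 + (-12)**2) + 6) = (109*(1/98))*((-2 + 144) + 6) = 109*(142 + 6)/98 = (109/98)*148 = 8066/49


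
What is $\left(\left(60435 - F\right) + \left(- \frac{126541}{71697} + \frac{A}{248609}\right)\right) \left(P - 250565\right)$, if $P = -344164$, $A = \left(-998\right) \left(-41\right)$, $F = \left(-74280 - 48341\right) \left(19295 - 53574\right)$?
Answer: $\frac{14852598641053095108934125}{5941506491} \approx 2.4998 \cdot 10^{15}$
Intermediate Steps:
$F = 4203325259$ ($F = \left(-122621\right) \left(-34279\right) = 4203325259$)
$A = 40918$
$\left(\left(60435 - F\right) + \left(- \frac{126541}{71697} + \frac{A}{248609}\right)\right) \left(P - 250565\right) = \left(\left(60435 - 4203325259\right) + \left(- \frac{126541}{71697} + \frac{40918}{248609}\right)\right) \left(-344164 - 250565\right) = \left(\left(60435 - 4203325259\right) + \left(\left(-126541\right) \frac{1}{71697} + 40918 \cdot \frac{1}{248609}\right)\right) \left(-594729\right) = \left(-4203264824 + \left(- \frac{126541}{71697} + \frac{40918}{248609}\right)\right) \left(-594729\right) = \left(-4203264824 - \frac{28525533623}{17824519473}\right) \left(-594729\right) = \left(- \frac{74921175734089451375}{17824519473}\right) \left(-594729\right) = \frac{14852598641053095108934125}{5941506491}$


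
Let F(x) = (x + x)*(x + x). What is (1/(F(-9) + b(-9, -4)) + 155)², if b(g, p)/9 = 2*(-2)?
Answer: 1992818881/82944 ≈ 24026.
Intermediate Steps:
b(g, p) = -36 (b(g, p) = 9*(2*(-2)) = 9*(-4) = -36)
F(x) = 4*x² (F(x) = (2*x)*(2*x) = 4*x²)
(1/(F(-9) + b(-9, -4)) + 155)² = (1/(4*(-9)² - 36) + 155)² = (1/(4*81 - 36) + 155)² = (1/(324 - 36) + 155)² = (1/288 + 155)² = (44641/288)² = 1992818881/82944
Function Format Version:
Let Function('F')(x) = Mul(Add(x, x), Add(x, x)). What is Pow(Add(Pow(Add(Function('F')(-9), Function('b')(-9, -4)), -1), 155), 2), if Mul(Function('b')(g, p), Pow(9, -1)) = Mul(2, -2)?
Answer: Rational(1992818881, 82944) ≈ 24026.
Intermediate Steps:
Function('b')(g, p) = -36 (Function('b')(g, p) = Mul(9, Mul(2, -2)) = Mul(9, -4) = -36)
Function('F')(x) = Mul(4, Pow(x, 2)) (Function('F')(x) = Mul(Mul(2, x), Mul(2, x)) = Mul(4, Pow(x, 2)))
Pow(Add(Pow(Add(Function('F')(-9), Function('b')(-9, -4)), -1), 155), 2) = Pow(Add(Pow(Add(Mul(4, Pow(-9, 2)), -36), -1), 155), 2) = Pow(Add(Pow(Add(Mul(4, 81), -36), -1), 155), 2) = Pow(Add(Pow(Add(324, -36), -1), 155), 2) = Pow(Add(Pow(288, -1), 155), 2) = Pow(Add(Rational(1, 288), 155), 2) = Pow(Rational(44641, 288), 2) = Rational(1992818881, 82944)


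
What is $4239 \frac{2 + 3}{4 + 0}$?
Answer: $\frac{21195}{4} \approx 5298.8$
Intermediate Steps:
$4239 \frac{2 + 3}{4 + 0} = 4239 \cdot \frac{5}{4} = \frac{21195}{4}$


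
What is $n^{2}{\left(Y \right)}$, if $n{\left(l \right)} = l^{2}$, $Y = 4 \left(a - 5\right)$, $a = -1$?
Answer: $331776$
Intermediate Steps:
$Y = -24$ ($Y = 4 \left(-1 - 5\right) = 4 \left(-6\right) = -24$)
$n^{2}{\left(Y \right)} = \left(\left(-24\right)^{2}\right)^{2} = 576^{2} = 331776$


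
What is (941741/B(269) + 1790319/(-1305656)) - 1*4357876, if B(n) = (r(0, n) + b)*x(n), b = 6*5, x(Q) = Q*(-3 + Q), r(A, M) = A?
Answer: -82527214398483023/18937481640 ≈ -4.3579e+6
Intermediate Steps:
b = 30
B(n) = 30*n*(-3 + n) (B(n) = (0 + 30)*(n*(-3 + n)) = 30*(n*(-3 + n)) = 30*n*(-3 + n))
(941741/B(269) + 1790319/(-1305656)) - 1*4357876 = (941741/((30*269*(-3 + 269))) + 1790319/(-1305656)) - 1*4357876 = (941741/((30*269*266)) + 1790319*(-1/1305656)) - 4357876 = (941741/2146620 - 48387/35288) - 4357876 = -17659086383/18937481640 - 4357876 = -82527214398483023/18937481640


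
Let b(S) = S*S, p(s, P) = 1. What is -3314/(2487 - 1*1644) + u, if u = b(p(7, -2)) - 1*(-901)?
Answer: 757072/843 ≈ 898.07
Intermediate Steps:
b(S) = S**2
u = 902 (u = 1**2 - 1*(-901) = 1 + 901 = 902)
-3314/(2487 - 1*1644) + u = -3314/(2487 - 1*1644) + 902 = -3314/(2487 - 1644) + 902 = -3314/843 + 902 = 757072/843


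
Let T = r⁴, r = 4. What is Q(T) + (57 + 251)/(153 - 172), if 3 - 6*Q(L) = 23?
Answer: -1114/57 ≈ -19.544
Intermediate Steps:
T = 256 (T = 4⁴ = 256)
Q(L) = -10/3 (Q(L) = ½ - ⅙*23 = ½ - 23/6 = -10/3)
Q(T) + (57 + 251)/(153 - 172) = -10/3 + (57 + 251)/(153 - 172) = -10/3 + 308/(-19) = -10/3 + 308*(-1/19) = -10/3 - 308/19 = -1114/57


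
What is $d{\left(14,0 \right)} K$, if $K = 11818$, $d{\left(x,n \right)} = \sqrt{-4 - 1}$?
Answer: $11818 i \sqrt{5} \approx 26426.0 i$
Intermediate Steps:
$d{\left(x,n \right)} = i \sqrt{5}$ ($d{\left(x,n \right)} = \sqrt{-5} = i \sqrt{5}$)
$d{\left(14,0 \right)} K = i \sqrt{5} \cdot 11818 = 11818 i \sqrt{5}$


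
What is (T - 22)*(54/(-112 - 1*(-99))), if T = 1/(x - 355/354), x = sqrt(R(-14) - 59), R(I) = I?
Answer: 11024408664/120563209 + 6767064*I*sqrt(73)/120563209 ≈ 91.441 + 0.47956*I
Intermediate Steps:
x = I*sqrt(73) (x = sqrt(-14 - 59) = sqrt(-73) = I*sqrt(73) ≈ 8.544*I)
T = 1/(-355/354 + I*sqrt(73)) (T = 1/(I*sqrt(73) - 355/354) = 1/(-355/354 + I*sqrt(73)) ≈ -0.013551 - 0.11545*I)
(T - 22)*(54/(-112 - 1*(-99))) = ((-125670/9274093 - 125316*I*sqrt(73)/9274093) - 22)*(54/(-112 - 1*(-99))) = (-204155716/9274093 - 125316*I*sqrt(73)/9274093)*(54/(-112 + 99)) = (-204155716/9274093 - 125316*I*sqrt(73)/9274093)*(54/(-13)) = (-204155716/9274093 - 125316*I*sqrt(73)/9274093)*(54*(-1/13)) = (-204155716/9274093 - 125316*I*sqrt(73)/9274093)*(-54/13) = 11024408664/120563209 + 6767064*I*sqrt(73)/120563209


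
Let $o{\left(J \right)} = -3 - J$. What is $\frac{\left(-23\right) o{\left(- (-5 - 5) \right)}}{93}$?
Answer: $\frac{299}{93} \approx 3.2151$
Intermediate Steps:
$\frac{\left(-23\right) o{\left(- (-5 - 5) \right)}}{93} = \frac{\left(-23\right) \left(-3 - - (-5 - 5)\right)}{93} = - 23 \left(-3 - \left(-1\right) \left(-10\right)\right) \frac{1}{93} = - 23 \left(-3 - 10\right) \frac{1}{93} = \left(-23\right) \left(-13\right) \frac{1}{93} = 299 \cdot \frac{1}{93} = \frac{299}{93}$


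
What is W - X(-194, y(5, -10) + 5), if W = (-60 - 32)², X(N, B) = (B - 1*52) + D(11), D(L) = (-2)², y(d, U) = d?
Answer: 8502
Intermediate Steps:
D(L) = 4
X(N, B) = -48 + B (X(N, B) = (B - 1*52) + 4 = (B - 52) + 4 = (-52 + B) + 4 = -48 + B)
W = 8464 (W = (-92)² = 8464)
W - X(-194, y(5, -10) + 5) = 8464 - (-48 + (5 + 5)) = 8464 - (-48 + 10) = 8464 - 1*(-38) = 8464 + 38 = 8502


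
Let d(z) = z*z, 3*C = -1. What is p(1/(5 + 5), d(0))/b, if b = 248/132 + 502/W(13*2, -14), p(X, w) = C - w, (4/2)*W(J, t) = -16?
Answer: 44/8035 ≈ 0.0054760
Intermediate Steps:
C = -⅓ (C = (⅓)*(-1) = -⅓ ≈ -0.33333)
W(J, t) = -8 (W(J, t) = (½)*(-16) = -8)
d(z) = z²
p(X, w) = -⅓ - w
b = -8035/132 (b = 248/132 + 502/(-8) = 248*(1/132) + 502*(-⅛) = 62/33 - 251/4 = -8035/132 ≈ -60.871)
p(1/(5 + 5), d(0))/b = (-⅓ - 1*0²)/(-8035/132) = (-⅓ - 1*0)*(-132/8035) = (-⅓ + 0)*(-132/8035) = -⅓*(-132/8035) = 44/8035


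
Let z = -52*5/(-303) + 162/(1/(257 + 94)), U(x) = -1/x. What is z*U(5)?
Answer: -17229446/1515 ≈ -11373.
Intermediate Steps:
z = 17229446/303 (z = -260*(-1/303) + 162/(1/351) = 260/303 + 162/(1/351) = 260/303 + 162*351 = 260/303 + 56862 = 17229446/303 ≈ 56863.)
z*U(5) = 17229446*(-1/5)/303 = 17229446*(-1*⅕)/303 = (17229446/303)*(-⅕) = -17229446/1515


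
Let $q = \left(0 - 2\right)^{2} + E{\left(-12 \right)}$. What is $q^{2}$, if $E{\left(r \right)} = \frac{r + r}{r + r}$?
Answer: $25$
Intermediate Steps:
$E{\left(r \right)} = 1$ ($E{\left(r \right)} = \frac{2 r}{2 r} = 2 r \frac{1}{2 r} = 1$)
$q = 5$ ($q = \left(0 - 2\right)^{2} + 1 = \left(-2\right)^{2} + 1 = 4 + 1 = 5$)
$q^{2} = 5^{2} = 25$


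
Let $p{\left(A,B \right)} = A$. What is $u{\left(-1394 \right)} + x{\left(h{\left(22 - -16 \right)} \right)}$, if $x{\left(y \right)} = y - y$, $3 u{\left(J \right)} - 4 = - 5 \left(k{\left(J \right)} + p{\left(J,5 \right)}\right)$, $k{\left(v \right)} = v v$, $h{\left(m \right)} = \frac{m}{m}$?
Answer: $-3236402$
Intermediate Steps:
$h{\left(m \right)} = 1$
$k{\left(v \right)} = v^{2}$
$u{\left(J \right)} = \frac{4}{3} - \frac{5 J}{3} - \frac{5 J^{2}}{3}$ ($u{\left(J \right)} = \frac{4}{3} + \frac{\left(-5\right) \left(J^{2} + J\right)}{3} = \frac{4}{3} + \frac{\left(-5\right) \left(J + J^{2}\right)}{3} = \frac{4}{3} + \frac{- 5 J - 5 J^{2}}{3} = \frac{4}{3} - \left(\frac{5 J}{3} + \frac{5 J^{2}}{3}\right) = \frac{4}{3} - \frac{5 J}{3} - \frac{5 J^{2}}{3}$)
$x{\left(y \right)} = 0$
$u{\left(-1394 \right)} + x{\left(h{\left(22 - -16 \right)} \right)} = \left(\frac{4}{3} - - \frac{6970}{3} - \frac{5 \left(-1394\right)^{2}}{3}\right) + 0 = \left(\frac{4}{3} + \frac{6970}{3} - \frac{9716180}{3}\right) + 0 = -3236402 + 0 = -3236402$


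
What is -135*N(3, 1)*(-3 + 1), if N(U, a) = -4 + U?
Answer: -270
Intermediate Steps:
-135*N(3, 1)*(-3 + 1) = -135*(-4 + 3)*(-3 + 1) = -(-135)*(-2) = -135*2 = -270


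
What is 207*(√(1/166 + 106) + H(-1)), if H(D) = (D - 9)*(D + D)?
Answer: 4140 + 207*√2921102/166 ≈ 6271.3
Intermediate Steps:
H(D) = 2*D*(-9 + D) (H(D) = (-9 + D)*(2*D) = 2*D*(-9 + D))
207*(√(1/166 + 106) + H(-1)) = 207*(√(1/166 + 106) + 2*(-1)*(-9 - 1)) = 207*(√(1/166 + 106) + 2*(-1)*(-10)) = 207*(√(17597/166) + 20) = 207*(√2921102/166 + 20) = 207*(20 + √2921102/166) = 4140 + 207*√2921102/166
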